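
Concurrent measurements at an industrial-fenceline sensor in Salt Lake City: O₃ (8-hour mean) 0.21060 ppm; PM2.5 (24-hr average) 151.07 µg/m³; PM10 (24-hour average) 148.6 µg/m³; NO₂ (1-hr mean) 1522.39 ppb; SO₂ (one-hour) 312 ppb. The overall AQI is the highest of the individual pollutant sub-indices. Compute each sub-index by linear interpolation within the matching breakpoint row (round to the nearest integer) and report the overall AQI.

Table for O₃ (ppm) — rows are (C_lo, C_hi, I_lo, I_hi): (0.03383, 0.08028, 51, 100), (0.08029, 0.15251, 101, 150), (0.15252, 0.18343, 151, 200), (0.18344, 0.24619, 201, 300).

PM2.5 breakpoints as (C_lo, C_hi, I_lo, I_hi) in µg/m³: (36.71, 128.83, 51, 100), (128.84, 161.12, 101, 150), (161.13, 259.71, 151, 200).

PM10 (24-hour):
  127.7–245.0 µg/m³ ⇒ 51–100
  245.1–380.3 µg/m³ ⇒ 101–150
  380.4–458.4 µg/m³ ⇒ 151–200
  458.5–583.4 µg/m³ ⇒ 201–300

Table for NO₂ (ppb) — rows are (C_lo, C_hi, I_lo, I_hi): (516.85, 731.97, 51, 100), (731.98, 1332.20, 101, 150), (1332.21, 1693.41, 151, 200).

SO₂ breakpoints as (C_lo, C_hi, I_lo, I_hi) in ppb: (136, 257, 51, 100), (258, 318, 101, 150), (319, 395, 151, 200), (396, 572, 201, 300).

244

O₃: row 0.18344–0.24619 (AQI 201–300). (300−201)·(0.21060−0.18344)/(0.24619−0.18344) + 201 = 99·0.02716/0.06275 + 201 ≈ 243.85 → 244.
PM2.5: row 128.84–161.12 (AQI 101–150). (150−101)·(151.07−128.84)/(161.12−128.84) + 101 = 49·22.23/32.28 + 101 ≈ 134.74 → 135.
PM10: row 127.7–245.0 (AQI 51–100). (100−51)·(148.6−127.7)/(245.0−127.7) + 51 = 49·20.9/117.3 + 51 ≈ 59.73 → 60.
NO₂: 1522.39 lies in 1332.21–1693.41, so I_lo=151, I_hi=200, C_lo=1332.21, C_hi=1693.41.
(200−151)/(1693.41−1332.21) × (1522.39−1332.21) + 151 = 49/361.20 × 190.18 + 151 ≈ 176.80 → 177.
SO₂ 312: bracket 258–318 → index 101–150; slope 49/60, offset 54.
AQI = 101 + 49/60·54 ≈ 145.10 ⇒ 145.
Sub-indices: O₃→244, PM2.5→135, PM10→60, NO₂→177, SO₂→145. Overall AQI = max = 244; dominant pollutant is O₃.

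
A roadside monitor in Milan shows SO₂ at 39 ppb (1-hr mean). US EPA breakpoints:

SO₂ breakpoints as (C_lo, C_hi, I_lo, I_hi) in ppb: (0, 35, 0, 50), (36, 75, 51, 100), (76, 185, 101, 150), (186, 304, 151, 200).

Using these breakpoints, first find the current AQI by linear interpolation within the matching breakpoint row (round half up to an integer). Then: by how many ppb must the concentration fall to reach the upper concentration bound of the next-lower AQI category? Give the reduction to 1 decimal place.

4.0

SO₂ 39: bracket 36–75 → index 51–100; slope 49/39, offset 3.
AQI = 51 + 49/39·3 ≈ 54.77 ⇒ 55.
Current AQI 55 is in the Moderate range (51–100). The next-lower category tops out at AQI 50, whose upper concentration bound is 35 ppb.
Reduction needed = 39 − 35 = 4.0 ppb.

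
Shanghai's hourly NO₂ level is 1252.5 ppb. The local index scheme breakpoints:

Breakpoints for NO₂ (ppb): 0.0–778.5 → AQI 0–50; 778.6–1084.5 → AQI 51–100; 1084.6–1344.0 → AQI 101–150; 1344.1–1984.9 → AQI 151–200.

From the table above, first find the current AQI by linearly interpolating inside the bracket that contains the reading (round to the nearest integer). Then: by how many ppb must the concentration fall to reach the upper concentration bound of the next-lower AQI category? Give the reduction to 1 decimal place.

168.0

NO₂: 1252.5 ∈ [1084.6, 1344.0] ↔ index [101, 150].
101 + (1252.5−1084.6)·(150−101)/(1344.0−1084.6) = 101 + 167.9·49/259.4 ≈ 132.72, so AQI = 133.
Current AQI 133 is in the Unhealthy for Sensitive Groups range (101–150). The next-lower category tops out at AQI 100, whose upper concentration bound is 1084.5 ppb.
Reduction needed = 1252.5 − 1084.5 = 168.0 ppb.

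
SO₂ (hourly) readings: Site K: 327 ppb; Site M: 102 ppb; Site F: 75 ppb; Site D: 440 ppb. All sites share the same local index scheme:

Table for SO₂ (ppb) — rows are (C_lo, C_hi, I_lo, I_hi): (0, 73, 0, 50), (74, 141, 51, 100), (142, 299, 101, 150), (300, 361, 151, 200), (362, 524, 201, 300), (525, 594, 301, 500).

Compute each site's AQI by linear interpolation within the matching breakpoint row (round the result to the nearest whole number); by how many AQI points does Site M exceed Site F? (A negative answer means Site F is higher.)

Site K: row 300–361 (AQI 151–200). (200−151)·(327−300)/(361−300) + 151 = 49·27/61 + 151 ≈ 172.69 → 173.
Site M: 102 ∈ [74, 141] ↔ index [51, 100].
51 + (102−74)·(100−51)/(141−74) = 51 + 28·49/67 ≈ 71.48, so AQI = 71.
Site F: 75 lies in 74–141, so I_lo=51, I_hi=100, C_lo=74, C_hi=141.
(100−51)/(141−74) × (75−74) + 51 = 49/67 × 1 + 51 ≈ 51.73 → 52.
Site D: row 362–524 (AQI 201–300). (300−201)·(440−362)/(524−362) + 201 = 99·78/162 + 201 ≈ 248.67 → 249.
AQIs: Site K=173, Site M=71, Site F=52, Site D=249. Site M (71) − Site F (52) = 19.

19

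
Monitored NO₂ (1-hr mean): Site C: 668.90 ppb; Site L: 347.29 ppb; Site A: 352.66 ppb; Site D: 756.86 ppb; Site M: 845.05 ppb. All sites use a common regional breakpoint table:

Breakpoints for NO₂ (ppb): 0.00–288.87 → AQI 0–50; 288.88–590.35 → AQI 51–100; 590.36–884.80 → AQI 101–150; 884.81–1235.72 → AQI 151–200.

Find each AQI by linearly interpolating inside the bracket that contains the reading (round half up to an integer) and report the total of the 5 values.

Site C 668.90: bracket 590.36–884.80 → index 101–150; slope 49/294.44, offset 78.54.
AQI = 101 + 49/294.44·78.54 ≈ 114.07 ⇒ 114.
Site L 347.29: bracket 288.88–590.35 → index 51–100; slope 49/301.47, offset 58.41.
AQI = 51 + 49/301.47·58.41 ≈ 60.49 ⇒ 60.
Site A: 352.66 ∈ [288.88, 590.35] ↔ index [51, 100].
51 + (352.66−288.88)·(100−51)/(590.35−288.88) = 51 + 63.78·49/301.47 ≈ 61.37, so AQI = 61.
Site D: 756.86 ∈ [590.36, 884.80] ↔ index [101, 150].
101 + (756.86−590.36)·(150−101)/(884.80−590.36) = 101 + 166.50·49/294.44 ≈ 128.71, so AQI = 129.
Site M 845.05: bracket 590.36–884.80 → index 101–150; slope 49/294.44, offset 254.69.
AQI = 101 + 49/294.44·254.69 ≈ 143.38 ⇒ 143.
AQIs: Site C=114, Site L=60, Site A=61, Site D=129, Site M=143. Sum = 114 + 60 + 61 + 129 + 143 = 507.

507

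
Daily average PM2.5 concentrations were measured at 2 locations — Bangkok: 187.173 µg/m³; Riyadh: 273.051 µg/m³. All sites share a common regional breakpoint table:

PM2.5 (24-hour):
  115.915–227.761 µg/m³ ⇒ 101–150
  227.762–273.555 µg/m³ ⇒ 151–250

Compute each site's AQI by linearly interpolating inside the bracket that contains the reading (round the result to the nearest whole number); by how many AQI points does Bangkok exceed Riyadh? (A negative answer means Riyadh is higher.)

-117

Bangkok: 187.173 lies in 115.915–227.761, so I_lo=101, I_hi=150, C_lo=115.915, C_hi=227.761.
(150−101)/(227.761−115.915) × (187.173−115.915) + 101 = 49/111.846 × 71.258 + 101 ≈ 132.22 → 132.
Riyadh: 273.051 lies in 227.762–273.555, so I_lo=151, I_hi=250, C_lo=227.762, C_hi=273.555.
(250−151)/(273.555−227.762) × (273.051−227.762) + 151 = 99/45.793 × 45.289 + 151 ≈ 248.91 → 249.
AQIs: Bangkok=132, Riyadh=249. Bangkok (132) − Riyadh (249) = -117.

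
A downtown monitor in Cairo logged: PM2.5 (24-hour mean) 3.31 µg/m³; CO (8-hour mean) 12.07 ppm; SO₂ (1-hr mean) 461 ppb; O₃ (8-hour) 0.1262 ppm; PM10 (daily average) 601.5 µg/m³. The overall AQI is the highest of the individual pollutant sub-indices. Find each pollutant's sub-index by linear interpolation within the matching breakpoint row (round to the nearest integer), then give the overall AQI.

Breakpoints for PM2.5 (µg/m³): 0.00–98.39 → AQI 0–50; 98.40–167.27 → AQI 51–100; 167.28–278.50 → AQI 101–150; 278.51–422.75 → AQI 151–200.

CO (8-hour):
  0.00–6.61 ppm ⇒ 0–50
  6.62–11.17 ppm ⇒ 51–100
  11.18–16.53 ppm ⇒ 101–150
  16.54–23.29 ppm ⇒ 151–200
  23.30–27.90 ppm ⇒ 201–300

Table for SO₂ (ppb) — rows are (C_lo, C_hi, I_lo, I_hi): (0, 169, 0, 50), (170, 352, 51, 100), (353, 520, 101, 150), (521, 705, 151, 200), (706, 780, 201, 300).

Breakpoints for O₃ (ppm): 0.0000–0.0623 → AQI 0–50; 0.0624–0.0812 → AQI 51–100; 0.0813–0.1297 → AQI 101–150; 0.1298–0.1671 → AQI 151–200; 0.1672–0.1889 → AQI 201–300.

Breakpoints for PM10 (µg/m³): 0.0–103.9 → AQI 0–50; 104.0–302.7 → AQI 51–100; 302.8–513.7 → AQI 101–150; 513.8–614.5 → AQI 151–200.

194

PM2.5: 3.31 lies in 0.00–98.39, so I_lo=0, I_hi=50, C_lo=0.00, C_hi=98.39.
(50−0)/(98.39−0.00) × (3.31−0.00) + 0 = 50/98.39 × 3.31 + 0 ≈ 1.68 → 2.
CO 12.07: bracket 11.18–16.53 → index 101–150; slope 49/5.35, offset 0.89.
AQI = 101 + 49/5.35·0.89 ≈ 109.15 ⇒ 109.
SO₂: 461 lies in 353–520, so I_lo=101, I_hi=150, C_lo=353, C_hi=520.
(150−101)/(520−353) × (461−353) + 101 = 49/167 × 108 + 101 ≈ 132.69 → 133.
O₃ 0.1262: bracket 0.0813–0.1297 → index 101–150; slope 49/0.0484, offset 0.0449.
AQI = 101 + 49/0.0484·0.0449 ≈ 146.46 ⇒ 146.
PM10: 601.5 lies in 513.8–614.5, so I_lo=151, I_hi=200, C_lo=513.8, C_hi=614.5.
(200−151)/(614.5−513.8) × (601.5−513.8) + 151 = 49/100.7 × 87.7 + 151 ≈ 193.67 → 194.
Sub-indices: PM2.5→2, CO→109, SO₂→133, O₃→146, PM10→194. Overall AQI = max = 194; dominant pollutant is PM10.
AQI 194: Unhealthy.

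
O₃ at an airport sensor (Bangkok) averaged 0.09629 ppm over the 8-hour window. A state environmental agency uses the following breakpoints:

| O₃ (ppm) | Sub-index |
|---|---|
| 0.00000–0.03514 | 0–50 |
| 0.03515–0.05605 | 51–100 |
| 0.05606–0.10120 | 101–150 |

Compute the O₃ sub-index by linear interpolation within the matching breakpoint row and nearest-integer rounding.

O₃: row 0.05606–0.10120 (AQI 101–150). (150−101)·(0.09629−0.05606)/(0.10120−0.05606) + 101 = 49·0.04023/0.04514 + 101 ≈ 144.67 → 145.

145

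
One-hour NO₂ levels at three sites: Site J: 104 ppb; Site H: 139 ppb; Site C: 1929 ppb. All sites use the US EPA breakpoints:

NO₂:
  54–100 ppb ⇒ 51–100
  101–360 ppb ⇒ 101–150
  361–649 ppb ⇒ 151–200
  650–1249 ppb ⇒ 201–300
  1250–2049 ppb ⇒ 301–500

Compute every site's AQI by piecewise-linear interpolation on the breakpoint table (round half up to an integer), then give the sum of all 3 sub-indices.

Site J: 104 ∈ [101, 360] ↔ index [101, 150].
101 + (104−101)·(150−101)/(360−101) = 101 + 3·49/259 ≈ 101.57, so AQI = 102.
Site H: 139 lies in 101–360, so I_lo=101, I_hi=150, C_lo=101, C_hi=360.
(150−101)/(360−101) × (139−101) + 101 = 49/259 × 38 + 101 ≈ 108.19 → 108.
Site C: 1929 ∈ [1250, 2049] ↔ index [301, 500].
301 + (1929−1250)·(500−301)/(2049−1250) = 301 + 679·199/799 ≈ 470.11, so AQI = 470.
AQIs: Site J=102, Site H=108, Site C=470. Sum = 102 + 108 + 470 = 680.

680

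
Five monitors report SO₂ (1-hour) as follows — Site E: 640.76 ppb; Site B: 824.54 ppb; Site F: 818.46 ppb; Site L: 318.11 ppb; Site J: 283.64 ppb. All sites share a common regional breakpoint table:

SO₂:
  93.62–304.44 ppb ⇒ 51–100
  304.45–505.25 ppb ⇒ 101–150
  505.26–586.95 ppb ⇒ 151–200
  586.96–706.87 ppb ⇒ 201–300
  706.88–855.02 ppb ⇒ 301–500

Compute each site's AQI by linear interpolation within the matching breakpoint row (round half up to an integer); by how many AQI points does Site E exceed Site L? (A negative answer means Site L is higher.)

141

Site E 640.76: bracket 586.96–706.87 → index 201–300; slope 99/119.91, offset 53.80.
AQI = 201 + 99/119.91·53.80 ≈ 245.42 ⇒ 245.
Site B: 824.54 lies in 706.88–855.02, so I_lo=301, I_hi=500, C_lo=706.88, C_hi=855.02.
(500−301)/(855.02−706.88) × (824.54−706.88) + 301 = 199/148.14 × 117.66 + 301 ≈ 459.06 → 459.
Site F: 818.46 lies in 706.88–855.02, so I_lo=301, I_hi=500, C_lo=706.88, C_hi=855.02.
(500−301)/(855.02−706.88) × (818.46−706.88) + 301 = 199/148.14 × 111.58 + 301 ≈ 450.89 → 451.
Site L: 318.11 lies in 304.45–505.25, so I_lo=101, I_hi=150, C_lo=304.45, C_hi=505.25.
(150−101)/(505.25−304.45) × (318.11−304.45) + 101 = 49/200.80 × 13.66 + 101 ≈ 104.33 → 104.
Site J 283.64: bracket 93.62–304.44 → index 51–100; slope 49/210.82, offset 190.02.
AQI = 51 + 49/210.82·190.02 ≈ 95.17 ⇒ 95.
AQIs: Site E=245, Site B=459, Site F=451, Site L=104, Site J=95. Site E (245) − Site L (104) = 141.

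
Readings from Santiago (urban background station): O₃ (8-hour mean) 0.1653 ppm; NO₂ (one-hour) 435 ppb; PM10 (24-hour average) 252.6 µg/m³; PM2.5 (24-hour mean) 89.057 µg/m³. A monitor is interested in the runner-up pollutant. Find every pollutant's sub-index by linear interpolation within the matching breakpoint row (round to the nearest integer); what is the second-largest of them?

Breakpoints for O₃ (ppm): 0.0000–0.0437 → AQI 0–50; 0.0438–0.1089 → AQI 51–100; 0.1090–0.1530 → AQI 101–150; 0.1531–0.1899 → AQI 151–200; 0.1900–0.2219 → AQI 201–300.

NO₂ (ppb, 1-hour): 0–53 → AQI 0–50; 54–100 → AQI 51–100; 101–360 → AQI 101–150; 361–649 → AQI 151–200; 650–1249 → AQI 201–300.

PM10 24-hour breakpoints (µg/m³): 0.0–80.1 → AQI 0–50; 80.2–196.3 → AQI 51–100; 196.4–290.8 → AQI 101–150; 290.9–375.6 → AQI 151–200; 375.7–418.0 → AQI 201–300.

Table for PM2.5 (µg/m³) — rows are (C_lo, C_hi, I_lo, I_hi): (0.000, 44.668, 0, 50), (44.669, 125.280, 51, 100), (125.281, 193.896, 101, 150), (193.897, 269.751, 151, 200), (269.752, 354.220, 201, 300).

164

O₃: 0.1653 ∈ [0.1531, 0.1899] ↔ index [151, 200].
151 + (0.1653−0.1531)·(200−151)/(0.1899−0.1531) = 151 + 0.0122·49/0.0368 ≈ 167.24, so AQI = 167.
NO₂: 435 lies in 361–649, so I_lo=151, I_hi=200, C_lo=361, C_hi=649.
(200−151)/(649−361) × (435−361) + 151 = 49/288 × 74 + 151 ≈ 163.59 → 164.
PM10 252.6: bracket 196.4–290.8 → index 101–150; slope 49/94.4, offset 56.2.
AQI = 101 + 49/94.4·56.2 ≈ 130.17 ⇒ 130.
PM2.5: 89.057 ∈ [44.669, 125.280] ↔ index [51, 100].
51 + (89.057−44.669)·(100−51)/(125.280−44.669) = 51 + 44.388·49/80.611 ≈ 77.98, so AQI = 78.
Sub-indices: O₃→167, NO₂→164, PM10→130, PM2.5→78. Ranked high→low: 167, 164, 130, 78. Second-highest sub-index = 164.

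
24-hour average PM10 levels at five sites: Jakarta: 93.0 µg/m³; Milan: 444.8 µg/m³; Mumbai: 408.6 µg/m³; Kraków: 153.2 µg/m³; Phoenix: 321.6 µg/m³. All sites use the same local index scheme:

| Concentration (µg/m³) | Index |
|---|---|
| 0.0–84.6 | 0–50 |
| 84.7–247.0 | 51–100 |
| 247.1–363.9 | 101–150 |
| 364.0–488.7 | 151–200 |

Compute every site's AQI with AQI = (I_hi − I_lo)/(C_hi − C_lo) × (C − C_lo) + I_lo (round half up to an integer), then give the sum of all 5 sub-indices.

610

Jakarta: row 84.7–247.0 (AQI 51–100). (100−51)·(93.0−84.7)/(247.0−84.7) + 51 = 49·8.3/162.3 + 51 ≈ 53.51 → 54.
Milan: 444.8 ∈ [364.0, 488.7] ↔ index [151, 200].
151 + (444.8−364.0)·(200−151)/(488.7−364.0) = 151 + 80.8·49/124.7 ≈ 182.75, so AQI = 183.
Mumbai 408.6: bracket 364.0–488.7 → index 151–200; slope 49/124.7, offset 44.6.
AQI = 151 + 49/124.7·44.6 ≈ 168.53 ⇒ 169.
Kraków: 153.2 ∈ [84.7, 247.0] ↔ index [51, 100].
51 + (153.2−84.7)·(100−51)/(247.0−84.7) = 51 + 68.5·49/162.3 ≈ 71.68, so AQI = 72.
Phoenix: row 247.1–363.9 (AQI 101–150). (150−101)·(321.6−247.1)/(363.9−247.1) + 101 = 49·74.5/116.8 + 101 ≈ 132.25 → 132.
AQIs: Jakarta=54, Milan=183, Mumbai=169, Kraków=72, Phoenix=132. Sum = 54 + 183 + 169 + 72 + 132 = 610.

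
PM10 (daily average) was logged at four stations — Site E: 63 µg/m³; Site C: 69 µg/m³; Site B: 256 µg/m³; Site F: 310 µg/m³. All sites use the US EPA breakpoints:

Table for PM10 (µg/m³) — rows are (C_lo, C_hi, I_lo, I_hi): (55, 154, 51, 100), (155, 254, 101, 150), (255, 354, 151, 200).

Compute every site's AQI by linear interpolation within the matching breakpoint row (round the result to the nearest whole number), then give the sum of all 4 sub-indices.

442

Site E 63: bracket 55–154 → index 51–100; slope 49/99, offset 8.
AQI = 51 + 49/99·8 ≈ 54.96 ⇒ 55.
Site C: 69 lies in 55–154, so I_lo=51, I_hi=100, C_lo=55, C_hi=154.
(100−51)/(154−55) × (69−55) + 51 = 49/99 × 14 + 51 ≈ 57.93 → 58.
Site B: row 255–354 (AQI 151–200). (200−151)·(256−255)/(354−255) + 151 = 49·1/99 + 151 ≈ 151.49 → 151.
Site F 310: bracket 255–354 → index 151–200; slope 49/99, offset 55.
AQI = 151 + 49/99·55 ≈ 178.22 ⇒ 178.
AQIs: Site E=55, Site C=58, Site B=151, Site F=178. Sum = 55 + 58 + 151 + 178 = 442.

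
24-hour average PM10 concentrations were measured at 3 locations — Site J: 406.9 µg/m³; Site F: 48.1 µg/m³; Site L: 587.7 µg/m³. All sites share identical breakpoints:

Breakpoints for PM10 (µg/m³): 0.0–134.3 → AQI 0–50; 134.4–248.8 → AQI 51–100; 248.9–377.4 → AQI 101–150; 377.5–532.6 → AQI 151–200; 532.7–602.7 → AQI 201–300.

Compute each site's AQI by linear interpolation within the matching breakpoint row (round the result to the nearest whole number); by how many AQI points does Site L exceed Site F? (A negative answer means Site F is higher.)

Site J: row 377.5–532.6 (AQI 151–200). (200−151)·(406.9−377.5)/(532.6−377.5) + 151 = 49·29.4/155.1 + 151 ≈ 160.29 → 160.
Site F 48.1: bracket 0.0–134.3 → index 0–50; slope 50/134.3, offset 48.1.
AQI = 0 + 50/134.3·48.1 ≈ 17.91 ⇒ 18.
Site L: 587.7 ∈ [532.7, 602.7] ↔ index [201, 300].
201 + (587.7−532.7)·(300−201)/(602.7−532.7) = 201 + 55.0·99/70.0 ≈ 278.79, so AQI = 279.
AQIs: Site J=160, Site F=18, Site L=279. Site L (279) − Site F (18) = 261.

261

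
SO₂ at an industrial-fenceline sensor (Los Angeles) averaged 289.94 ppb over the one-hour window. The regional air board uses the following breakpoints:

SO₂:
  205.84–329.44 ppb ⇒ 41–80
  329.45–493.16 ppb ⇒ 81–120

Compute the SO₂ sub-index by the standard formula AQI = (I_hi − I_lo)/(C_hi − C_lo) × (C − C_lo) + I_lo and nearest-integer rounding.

68

SO₂ 289.94: bracket 205.84–329.44 → index 41–80; slope 39/123.60, offset 84.10.
AQI = 41 + 39/123.60·84.10 ≈ 67.54 ⇒ 68.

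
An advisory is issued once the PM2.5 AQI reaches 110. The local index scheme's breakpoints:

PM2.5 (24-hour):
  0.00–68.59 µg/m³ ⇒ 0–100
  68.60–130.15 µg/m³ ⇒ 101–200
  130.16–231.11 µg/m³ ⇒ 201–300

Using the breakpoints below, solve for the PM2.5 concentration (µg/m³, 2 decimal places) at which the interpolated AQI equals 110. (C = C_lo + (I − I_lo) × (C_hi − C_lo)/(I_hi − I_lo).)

AQI 110 lies in the 101–200 band, which corresponds to 68.60–130.15 µg/m³.
C = 68.60 + (110−101)×(130.15−68.60)/(200−101) = 68.60 + 9×61.55/99 ≈ 74.1955 µg/m³ → 74.20 µg/m³ to 2 dp.

74.20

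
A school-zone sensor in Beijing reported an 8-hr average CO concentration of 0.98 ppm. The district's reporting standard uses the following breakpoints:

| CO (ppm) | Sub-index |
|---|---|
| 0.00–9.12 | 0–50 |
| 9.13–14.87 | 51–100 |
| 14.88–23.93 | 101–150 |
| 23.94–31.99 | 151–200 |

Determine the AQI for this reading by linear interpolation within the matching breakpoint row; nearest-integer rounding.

CO 0.98: bracket 0.00–9.12 → index 0–50; slope 50/9.12, offset 0.98.
AQI = 0 + 50/9.12·0.98 ≈ 5.37 ⇒ 5.
AQI 5 falls in the Good category.

5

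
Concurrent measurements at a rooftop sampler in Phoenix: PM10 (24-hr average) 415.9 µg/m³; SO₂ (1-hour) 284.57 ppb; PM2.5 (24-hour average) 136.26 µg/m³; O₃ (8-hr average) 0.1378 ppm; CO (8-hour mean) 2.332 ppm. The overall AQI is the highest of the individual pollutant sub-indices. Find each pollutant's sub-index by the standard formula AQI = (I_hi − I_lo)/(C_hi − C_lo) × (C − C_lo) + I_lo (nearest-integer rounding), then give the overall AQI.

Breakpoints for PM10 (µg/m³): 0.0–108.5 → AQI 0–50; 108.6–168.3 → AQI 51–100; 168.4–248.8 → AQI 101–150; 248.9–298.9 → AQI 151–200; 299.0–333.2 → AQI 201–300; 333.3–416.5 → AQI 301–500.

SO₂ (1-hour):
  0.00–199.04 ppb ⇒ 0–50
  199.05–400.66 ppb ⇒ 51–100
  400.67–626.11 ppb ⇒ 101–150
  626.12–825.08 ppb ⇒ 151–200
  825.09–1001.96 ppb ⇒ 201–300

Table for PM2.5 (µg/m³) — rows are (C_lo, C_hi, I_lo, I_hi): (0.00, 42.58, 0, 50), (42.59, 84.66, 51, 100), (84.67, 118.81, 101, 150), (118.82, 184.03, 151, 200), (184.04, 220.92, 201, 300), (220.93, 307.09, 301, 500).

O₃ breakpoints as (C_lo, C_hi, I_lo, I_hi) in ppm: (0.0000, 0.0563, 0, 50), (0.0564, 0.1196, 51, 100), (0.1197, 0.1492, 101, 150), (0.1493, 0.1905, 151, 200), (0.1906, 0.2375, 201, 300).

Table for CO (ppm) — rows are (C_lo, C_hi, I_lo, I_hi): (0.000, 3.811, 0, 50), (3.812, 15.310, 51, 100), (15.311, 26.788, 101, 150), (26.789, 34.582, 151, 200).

499

PM10: 415.9 ∈ [333.3, 416.5] ↔ index [301, 500].
301 + (415.9−333.3)·(500−301)/(416.5−333.3) = 301 + 82.6·199/83.2 ≈ 498.56, so AQI = 499.
SO₂: row 199.05–400.66 (AQI 51–100). (100−51)·(284.57−199.05)/(400.66−199.05) + 51 = 49·85.52/201.61 + 51 ≈ 71.79 → 72.
PM2.5: 136.26 lies in 118.82–184.03, so I_lo=151, I_hi=200, C_lo=118.82, C_hi=184.03.
(200−151)/(184.03−118.82) × (136.26−118.82) + 151 = 49/65.21 × 17.44 + 151 ≈ 164.10 → 164.
O₃ 0.1378: bracket 0.1197–0.1492 → index 101–150; slope 49/0.0295, offset 0.0181.
AQI = 101 + 49/0.0295·0.0181 ≈ 131.06 ⇒ 131.
CO: row 0.000–3.811 (AQI 0–50). (50−0)·(2.332−0.000)/(3.811−0.000) + 0 = 50·2.332/3.811 + 0 ≈ 30.60 → 31.
Sub-indices: PM10→499, SO₂→72, PM2.5→164, O₃→131, CO→31. Overall AQI = max = 499; dominant pollutant is PM10.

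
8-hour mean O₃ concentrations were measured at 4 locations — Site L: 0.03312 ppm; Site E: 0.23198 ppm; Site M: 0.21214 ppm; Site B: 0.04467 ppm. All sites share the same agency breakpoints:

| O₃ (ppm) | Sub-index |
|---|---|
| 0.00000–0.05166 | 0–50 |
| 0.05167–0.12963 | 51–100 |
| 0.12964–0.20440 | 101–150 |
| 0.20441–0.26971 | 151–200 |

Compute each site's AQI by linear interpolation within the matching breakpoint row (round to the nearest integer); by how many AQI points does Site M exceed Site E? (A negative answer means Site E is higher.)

-15

Site L: row 0.00000–0.05166 (AQI 0–50). (50−0)·(0.03312−0.00000)/(0.05166−0.00000) + 0 = 50·0.03312/0.05166 + 0 ≈ 32.06 → 32.
Site E: 0.23198 ∈ [0.20441, 0.26971] ↔ index [151, 200].
151 + (0.23198−0.20441)·(200−151)/(0.26971−0.20441) = 151 + 0.02757·49/0.06530 ≈ 171.69, so AQI = 172.
Site M: 0.21214 lies in 0.20441–0.26971, so I_lo=151, I_hi=200, C_lo=0.20441, C_hi=0.26971.
(200−151)/(0.26971−0.20441) × (0.21214−0.20441) + 151 = 49/0.06530 × 0.00773 + 151 ≈ 156.80 → 157.
Site B: 0.04467 ∈ [0.00000, 0.05166] ↔ index [0, 50].
0 + (0.04467−0.00000)·(50−0)/(0.05166−0.00000) = 0 + 0.04467·50/0.05166 ≈ 43.23, so AQI = 43.
AQIs: Site L=32, Site E=172, Site M=157, Site B=43. Site M (157) − Site E (172) = -15.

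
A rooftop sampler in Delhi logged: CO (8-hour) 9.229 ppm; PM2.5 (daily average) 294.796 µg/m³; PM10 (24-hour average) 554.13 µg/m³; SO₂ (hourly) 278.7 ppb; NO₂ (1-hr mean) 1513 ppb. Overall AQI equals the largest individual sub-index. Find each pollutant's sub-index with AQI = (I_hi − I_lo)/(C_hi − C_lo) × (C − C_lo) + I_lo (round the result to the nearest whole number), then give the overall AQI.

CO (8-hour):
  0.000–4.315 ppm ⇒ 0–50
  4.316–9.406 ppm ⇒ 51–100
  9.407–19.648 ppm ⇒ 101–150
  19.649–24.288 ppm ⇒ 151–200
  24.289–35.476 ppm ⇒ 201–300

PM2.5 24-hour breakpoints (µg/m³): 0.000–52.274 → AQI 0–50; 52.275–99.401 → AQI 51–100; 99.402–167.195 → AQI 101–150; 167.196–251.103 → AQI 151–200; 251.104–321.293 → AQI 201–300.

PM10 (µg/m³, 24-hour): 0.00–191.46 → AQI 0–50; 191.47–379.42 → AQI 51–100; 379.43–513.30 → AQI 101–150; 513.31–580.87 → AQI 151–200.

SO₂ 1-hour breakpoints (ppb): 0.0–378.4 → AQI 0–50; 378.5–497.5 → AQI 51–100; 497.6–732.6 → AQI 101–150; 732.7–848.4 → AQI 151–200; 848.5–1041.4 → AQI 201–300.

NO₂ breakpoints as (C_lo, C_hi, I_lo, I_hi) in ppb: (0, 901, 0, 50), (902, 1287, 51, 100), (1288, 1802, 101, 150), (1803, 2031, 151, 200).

263

CO: 9.229 lies in 4.316–9.406, so I_lo=51, I_hi=100, C_lo=4.316, C_hi=9.406.
(100−51)/(9.406−4.316) × (9.229−4.316) + 51 = 49/5.090 × 4.913 + 51 ≈ 98.30 → 98.
PM2.5: 294.796 ∈ [251.104, 321.293] ↔ index [201, 300].
201 + (294.796−251.104)·(300−201)/(321.293−251.104) = 201 + 43.692·99/70.189 ≈ 262.63, so AQI = 263.
PM10: 554.13 lies in 513.31–580.87, so I_lo=151, I_hi=200, C_lo=513.31, C_hi=580.87.
(200−151)/(580.87−513.31) × (554.13−513.31) + 151 = 49/67.56 × 40.82 + 151 ≈ 180.61 → 181.
SO₂: row 0.0–378.4 (AQI 0–50). (50−0)·(278.7−0.0)/(378.4−0.0) + 0 = 50·278.7/378.4 + 0 ≈ 36.83 → 37.
NO₂: row 1288–1802 (AQI 101–150). (150−101)·(1513−1288)/(1802−1288) + 101 = 49·225/514 + 101 ≈ 122.45 → 122.
Sub-indices: CO→98, PM2.5→263, PM10→181, SO₂→37, NO₂→122. Overall AQI = max = 263; dominant pollutant is PM2.5.
AQI 263: Very Unhealthy.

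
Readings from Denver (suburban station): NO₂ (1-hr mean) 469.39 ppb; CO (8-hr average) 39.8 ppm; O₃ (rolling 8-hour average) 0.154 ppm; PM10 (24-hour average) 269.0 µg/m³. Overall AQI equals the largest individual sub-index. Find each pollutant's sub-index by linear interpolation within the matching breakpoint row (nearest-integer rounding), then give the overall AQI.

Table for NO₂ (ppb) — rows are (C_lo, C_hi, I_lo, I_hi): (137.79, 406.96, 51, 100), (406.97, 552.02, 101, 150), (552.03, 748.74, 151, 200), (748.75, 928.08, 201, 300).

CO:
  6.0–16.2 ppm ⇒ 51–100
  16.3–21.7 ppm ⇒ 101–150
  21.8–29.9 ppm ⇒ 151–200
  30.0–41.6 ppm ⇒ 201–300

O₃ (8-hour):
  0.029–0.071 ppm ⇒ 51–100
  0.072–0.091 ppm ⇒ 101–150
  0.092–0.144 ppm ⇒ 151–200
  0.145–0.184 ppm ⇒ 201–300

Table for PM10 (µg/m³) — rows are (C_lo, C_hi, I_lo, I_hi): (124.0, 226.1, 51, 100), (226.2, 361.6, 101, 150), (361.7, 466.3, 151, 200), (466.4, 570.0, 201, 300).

NO₂: 469.39 lies in 406.97–552.02, so I_lo=101, I_hi=150, C_lo=406.97, C_hi=552.02.
(150−101)/(552.02−406.97) × (469.39−406.97) + 101 = 49/145.05 × 62.42 + 101 ≈ 122.09 → 122.
CO: row 30.0–41.6 (AQI 201–300). (300−201)·(39.8−30.0)/(41.6−30.0) + 201 = 99·9.8/11.6 + 201 ≈ 284.64 → 285.
O₃: row 0.145–0.184 (AQI 201–300). (300−201)·(0.154−0.145)/(0.184−0.145) + 201 = 99·0.009/0.039 + 201 ≈ 223.85 → 224.
PM10 269.0: bracket 226.2–361.6 → index 101–150; slope 49/135.4, offset 42.8.
AQI = 101 + 49/135.4·42.8 ≈ 116.49 ⇒ 116.
Sub-indices: NO₂→122, CO→285, O₃→224, PM10→116. Overall AQI = max = 285; dominant pollutant is CO.
AQI 285: Very Unhealthy.

285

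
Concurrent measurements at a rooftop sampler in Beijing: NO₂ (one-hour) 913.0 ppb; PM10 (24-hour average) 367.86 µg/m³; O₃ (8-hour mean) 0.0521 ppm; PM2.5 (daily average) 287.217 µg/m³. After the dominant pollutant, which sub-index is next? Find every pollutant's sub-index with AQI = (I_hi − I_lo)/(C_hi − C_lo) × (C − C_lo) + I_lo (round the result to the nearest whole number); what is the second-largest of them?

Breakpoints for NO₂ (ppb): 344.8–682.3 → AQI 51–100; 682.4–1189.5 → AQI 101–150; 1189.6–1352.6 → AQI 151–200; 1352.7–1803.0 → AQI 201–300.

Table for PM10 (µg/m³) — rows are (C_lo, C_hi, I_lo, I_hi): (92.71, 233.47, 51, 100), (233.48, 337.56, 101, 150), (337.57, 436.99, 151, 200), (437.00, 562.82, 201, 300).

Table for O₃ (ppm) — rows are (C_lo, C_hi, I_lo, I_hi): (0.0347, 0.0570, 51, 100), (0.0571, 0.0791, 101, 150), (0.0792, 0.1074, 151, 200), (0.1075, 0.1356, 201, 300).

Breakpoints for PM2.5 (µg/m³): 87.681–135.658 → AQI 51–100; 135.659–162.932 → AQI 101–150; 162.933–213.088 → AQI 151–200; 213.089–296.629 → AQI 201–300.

166

NO₂: row 682.4–1189.5 (AQI 101–150). (150−101)·(913.0−682.4)/(1189.5−682.4) + 101 = 49·230.6/507.1 + 101 ≈ 123.28 → 123.
PM10: 367.86 ∈ [337.57, 436.99] ↔ index [151, 200].
151 + (367.86−337.57)·(200−151)/(436.99−337.57) = 151 + 30.29·49/99.42 ≈ 165.93, so AQI = 166.
O₃ 0.0521: bracket 0.0347–0.0570 → index 51–100; slope 49/0.0223, offset 0.0174.
AQI = 51 + 49/0.0223·0.0174 ≈ 89.23 ⇒ 89.
PM2.5 287.217: bracket 213.089–296.629 → index 201–300; slope 99/83.540, offset 74.128.
AQI = 201 + 99/83.540·74.128 ≈ 288.85 ⇒ 289.
Sub-indices: NO₂→123, PM10→166, O₃→89, PM2.5→289. Ranked high→low: 289, 166, 123, 89. Second-highest sub-index = 166.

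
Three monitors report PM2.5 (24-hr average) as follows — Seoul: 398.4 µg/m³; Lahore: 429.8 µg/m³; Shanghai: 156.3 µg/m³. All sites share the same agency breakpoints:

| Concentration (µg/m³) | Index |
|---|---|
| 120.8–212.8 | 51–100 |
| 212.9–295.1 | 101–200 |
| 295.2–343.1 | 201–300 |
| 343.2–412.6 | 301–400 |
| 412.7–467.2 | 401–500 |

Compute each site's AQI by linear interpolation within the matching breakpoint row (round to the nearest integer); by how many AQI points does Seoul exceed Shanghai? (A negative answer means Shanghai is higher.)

310

Seoul: 398.4 lies in 343.2–412.6, so I_lo=301, I_hi=400, C_lo=343.2, C_hi=412.6.
(400−301)/(412.6−343.2) × (398.4−343.2) + 301 = 99/69.4 × 55.2 + 301 ≈ 379.74 → 380.
Lahore: 429.8 ∈ [412.7, 467.2] ↔ index [401, 500].
401 + (429.8−412.7)·(500−401)/(467.2−412.7) = 401 + 17.1·99/54.5 ≈ 432.06, so AQI = 432.
Shanghai: 156.3 ∈ [120.8, 212.8] ↔ index [51, 100].
51 + (156.3−120.8)·(100−51)/(212.8−120.8) = 51 + 35.5·49/92.0 ≈ 69.91, so AQI = 70.
AQIs: Seoul=380, Lahore=432, Shanghai=70. Seoul (380) − Shanghai (70) = 310.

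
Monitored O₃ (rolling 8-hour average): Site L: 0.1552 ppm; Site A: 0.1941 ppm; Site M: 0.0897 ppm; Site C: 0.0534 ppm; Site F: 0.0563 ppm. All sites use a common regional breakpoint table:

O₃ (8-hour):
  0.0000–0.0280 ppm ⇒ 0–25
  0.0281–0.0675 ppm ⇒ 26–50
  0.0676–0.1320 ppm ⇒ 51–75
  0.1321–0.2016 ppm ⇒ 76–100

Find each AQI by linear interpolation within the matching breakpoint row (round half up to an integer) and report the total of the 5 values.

324

Site L: 0.1552 lies in 0.1321–0.2016, so I_lo=76, I_hi=100, C_lo=0.1321, C_hi=0.2016.
(100−76)/(0.2016−0.1321) × (0.1552−0.1321) + 76 = 24/0.0695 × 0.0231 + 76 ≈ 83.98 → 84.
Site A 0.1941: bracket 0.1321–0.2016 → index 76–100; slope 24/0.0695, offset 0.0620.
AQI = 76 + 24/0.0695·0.0620 ≈ 97.41 ⇒ 97.
Site M: row 0.0676–0.1320 (AQI 51–75). (75−51)·(0.0897−0.0676)/(0.1320−0.0676) + 51 = 24·0.0221/0.0644 + 51 ≈ 59.24 → 59.
Site C: 0.0534 ∈ [0.0281, 0.0675] ↔ index [26, 50].
26 + (0.0534−0.0281)·(50−26)/(0.0675−0.0281) = 26 + 0.0253·24/0.0394 ≈ 41.41, so AQI = 41.
Site F 0.0563: bracket 0.0281–0.0675 → index 26–50; slope 24/0.0394, offset 0.0282.
AQI = 26 + 24/0.0394·0.0282 ≈ 43.18 ⇒ 43.
AQIs: Site L=84, Site A=97, Site M=59, Site C=41, Site F=43. Sum = 84 + 97 + 59 + 41 + 43 = 324.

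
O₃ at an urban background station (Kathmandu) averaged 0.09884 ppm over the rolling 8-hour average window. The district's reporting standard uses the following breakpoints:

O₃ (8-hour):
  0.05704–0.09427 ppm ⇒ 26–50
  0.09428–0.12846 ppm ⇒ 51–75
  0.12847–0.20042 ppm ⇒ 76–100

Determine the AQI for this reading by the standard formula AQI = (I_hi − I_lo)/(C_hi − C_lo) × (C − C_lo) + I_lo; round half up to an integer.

54

O₃: 0.09884 lies in 0.09428–0.12846, so I_lo=51, I_hi=75, C_lo=0.09428, C_hi=0.12846.
(75−51)/(0.12846−0.09428) × (0.09884−0.09428) + 51 = 24/0.03418 × 0.00456 + 51 ≈ 54.20 → 54.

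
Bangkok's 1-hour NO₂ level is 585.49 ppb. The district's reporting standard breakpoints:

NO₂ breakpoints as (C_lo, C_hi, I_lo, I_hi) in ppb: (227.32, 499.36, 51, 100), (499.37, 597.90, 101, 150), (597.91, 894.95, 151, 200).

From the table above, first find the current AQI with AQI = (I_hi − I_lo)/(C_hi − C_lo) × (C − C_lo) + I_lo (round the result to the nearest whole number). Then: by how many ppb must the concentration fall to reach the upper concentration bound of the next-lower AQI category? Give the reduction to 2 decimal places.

NO₂: 585.49 ∈ [499.37, 597.90] ↔ index [101, 150].
101 + (585.49−499.37)·(150−101)/(597.90−499.37) = 101 + 86.12·49/98.53 ≈ 143.83, so AQI = 144.
Current AQI 144 is in the Unhealthy for Sensitive Groups range (101–150). The next-lower category tops out at AQI 100, whose upper concentration bound is 499.36 ppb.
Reduction needed = 585.49 − 499.36 = 86.13 ppb.

86.13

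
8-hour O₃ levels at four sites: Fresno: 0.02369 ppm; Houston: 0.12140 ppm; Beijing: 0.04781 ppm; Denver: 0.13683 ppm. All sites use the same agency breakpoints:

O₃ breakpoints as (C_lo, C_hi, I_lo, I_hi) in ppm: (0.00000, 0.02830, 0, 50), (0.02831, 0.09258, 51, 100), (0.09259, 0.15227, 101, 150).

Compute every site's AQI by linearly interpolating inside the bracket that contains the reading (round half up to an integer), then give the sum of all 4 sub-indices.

Fresno: row 0.00000–0.02830 (AQI 0–50). (50−0)·(0.02369−0.00000)/(0.02830−0.00000) + 0 = 50·0.02369/0.02830 + 0 ≈ 41.86 → 42.
Houston: row 0.09259–0.15227 (AQI 101–150). (150−101)·(0.12140−0.09259)/(0.15227−0.09259) + 101 = 49·0.02881/0.05968 + 101 ≈ 124.65 → 125.
Beijing: 0.04781 lies in 0.02831–0.09258, so I_lo=51, I_hi=100, C_lo=0.02831, C_hi=0.09258.
(100−51)/(0.09258−0.02831) × (0.04781−0.02831) + 51 = 49/0.06427 × 0.01950 + 51 ≈ 65.87 → 66.
Denver: row 0.09259–0.15227 (AQI 101–150). (150−101)·(0.13683−0.09259)/(0.15227−0.09259) + 101 = 49·0.04424/0.05968 + 101 ≈ 137.32 → 137.
AQIs: Fresno=42, Houston=125, Beijing=66, Denver=137. Sum = 42 + 125 + 66 + 137 = 370.

370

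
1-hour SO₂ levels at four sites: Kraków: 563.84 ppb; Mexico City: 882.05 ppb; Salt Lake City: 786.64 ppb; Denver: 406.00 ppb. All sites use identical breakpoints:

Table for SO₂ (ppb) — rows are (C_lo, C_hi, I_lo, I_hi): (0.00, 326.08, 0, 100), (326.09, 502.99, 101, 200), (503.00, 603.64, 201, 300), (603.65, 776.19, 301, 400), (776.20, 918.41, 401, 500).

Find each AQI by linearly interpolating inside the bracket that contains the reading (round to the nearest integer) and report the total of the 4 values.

1290

Kraków: row 503.00–603.64 (AQI 201–300). (300−201)·(563.84−503.00)/(603.64−503.00) + 201 = 99·60.84/100.64 + 201 ≈ 260.85 → 261.
Mexico City: row 776.20–918.41 (AQI 401–500). (500−401)·(882.05−776.20)/(918.41−776.20) + 401 = 99·105.85/142.21 + 401 ≈ 474.69 → 475.
Salt Lake City 786.64: bracket 776.20–918.41 → index 401–500; slope 99/142.21, offset 10.44.
AQI = 401 + 99/142.21·10.44 ≈ 408.27 ⇒ 408.
Denver: 406.00 ∈ [326.09, 502.99] ↔ index [101, 200].
101 + (406.00−326.09)·(200−101)/(502.99−326.09) = 101 + 79.91·99/176.90 ≈ 145.72, so AQI = 146.
AQIs: Kraków=261, Mexico City=475, Salt Lake City=408, Denver=146. Sum = 261 + 475 + 408 + 146 = 1290.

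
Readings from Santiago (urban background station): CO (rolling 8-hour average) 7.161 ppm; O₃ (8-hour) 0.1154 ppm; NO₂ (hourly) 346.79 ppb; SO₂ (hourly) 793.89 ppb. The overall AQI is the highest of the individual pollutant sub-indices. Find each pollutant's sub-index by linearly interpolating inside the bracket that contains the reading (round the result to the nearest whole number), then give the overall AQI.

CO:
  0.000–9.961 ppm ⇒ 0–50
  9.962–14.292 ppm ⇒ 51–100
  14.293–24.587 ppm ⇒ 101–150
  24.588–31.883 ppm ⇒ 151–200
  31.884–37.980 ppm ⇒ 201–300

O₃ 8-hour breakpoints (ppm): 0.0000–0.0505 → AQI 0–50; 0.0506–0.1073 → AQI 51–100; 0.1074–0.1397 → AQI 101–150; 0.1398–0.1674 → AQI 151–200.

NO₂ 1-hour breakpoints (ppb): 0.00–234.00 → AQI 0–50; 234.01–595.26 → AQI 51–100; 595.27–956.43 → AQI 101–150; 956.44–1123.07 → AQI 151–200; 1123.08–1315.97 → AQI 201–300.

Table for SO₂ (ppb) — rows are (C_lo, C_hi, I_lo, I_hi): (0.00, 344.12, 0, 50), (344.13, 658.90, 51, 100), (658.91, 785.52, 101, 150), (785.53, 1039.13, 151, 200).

CO 7.161: bracket 0.000–9.961 → index 0–50; slope 50/9.961, offset 7.161.
AQI = 0 + 50/9.961·7.161 ≈ 35.95 ⇒ 36.
O₃: 0.1154 ∈ [0.1074, 0.1397] ↔ index [101, 150].
101 + (0.1154−0.1074)·(150−101)/(0.1397−0.1074) = 101 + 0.0080·49/0.0323 ≈ 113.14, so AQI = 113.
NO₂: 346.79 ∈ [234.01, 595.26] ↔ index [51, 100].
51 + (346.79−234.01)·(100−51)/(595.26−234.01) = 51 + 112.78·49/361.25 ≈ 66.30, so AQI = 66.
SO₂: 793.89 lies in 785.53–1039.13, so I_lo=151, I_hi=200, C_lo=785.53, C_hi=1039.13.
(200−151)/(1039.13−785.53) × (793.89−785.53) + 151 = 49/253.60 × 8.36 + 151 ≈ 152.62 → 153.
Sub-indices: CO→36, O₃→113, NO₂→66, SO₂→153. Overall AQI = max = 153; dominant pollutant is SO₂.
AQI 153: Unhealthy.

153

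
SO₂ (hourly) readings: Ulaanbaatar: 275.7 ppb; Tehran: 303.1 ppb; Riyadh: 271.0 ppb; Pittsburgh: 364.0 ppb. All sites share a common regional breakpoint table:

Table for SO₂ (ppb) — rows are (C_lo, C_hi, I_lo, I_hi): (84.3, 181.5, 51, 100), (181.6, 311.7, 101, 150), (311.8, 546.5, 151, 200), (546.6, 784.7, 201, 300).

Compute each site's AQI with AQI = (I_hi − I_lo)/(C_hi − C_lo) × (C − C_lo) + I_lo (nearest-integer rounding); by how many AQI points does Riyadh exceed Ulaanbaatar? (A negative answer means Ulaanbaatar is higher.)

Ulaanbaatar 275.7: bracket 181.6–311.7 → index 101–150; slope 49/130.1, offset 94.1.
AQI = 101 + 49/130.1·94.1 ≈ 136.44 ⇒ 136.
Tehran: 303.1 ∈ [181.6, 311.7] ↔ index [101, 150].
101 + (303.1−181.6)·(150−101)/(311.7−181.6) = 101 + 121.5·49/130.1 ≈ 146.76, so AQI = 147.
Riyadh: 271.0 lies in 181.6–311.7, so I_lo=101, I_hi=150, C_lo=181.6, C_hi=311.7.
(150−101)/(311.7−181.6) × (271.0−181.6) + 101 = 49/130.1 × 89.4 + 101 ≈ 134.67 → 135.
Pittsburgh: 364.0 lies in 311.8–546.5, so I_lo=151, I_hi=200, C_lo=311.8, C_hi=546.5.
(200−151)/(546.5−311.8) × (364.0−311.8) + 151 = 49/234.7 × 52.2 + 151 ≈ 161.90 → 162.
AQIs: Ulaanbaatar=136, Tehran=147, Riyadh=135, Pittsburgh=162. Riyadh (135) − Ulaanbaatar (136) = -1.

-1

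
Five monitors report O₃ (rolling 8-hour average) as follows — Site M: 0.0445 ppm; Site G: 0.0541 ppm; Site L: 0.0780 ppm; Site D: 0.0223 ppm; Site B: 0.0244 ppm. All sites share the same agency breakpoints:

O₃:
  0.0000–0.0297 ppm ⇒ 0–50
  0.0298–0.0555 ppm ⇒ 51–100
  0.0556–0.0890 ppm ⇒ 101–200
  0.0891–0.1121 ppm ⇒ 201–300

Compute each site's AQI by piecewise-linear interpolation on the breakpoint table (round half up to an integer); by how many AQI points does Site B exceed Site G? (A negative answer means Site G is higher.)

-56

Site M 0.0445: bracket 0.0298–0.0555 → index 51–100; slope 49/0.0257, offset 0.0147.
AQI = 51 + 49/0.0257·0.0147 ≈ 79.03 ⇒ 79.
Site G: 0.0541 ∈ [0.0298, 0.0555] ↔ index [51, 100].
51 + (0.0541−0.0298)·(100−51)/(0.0555−0.0298) = 51 + 0.0243·49/0.0257 ≈ 97.33, so AQI = 97.
Site L: 0.0780 lies in 0.0556–0.0890, so I_lo=101, I_hi=200, C_lo=0.0556, C_hi=0.0890.
(200−101)/(0.0890−0.0556) × (0.0780−0.0556) + 101 = 99/0.0334 × 0.0224 + 101 ≈ 167.40 → 167.
Site D 0.0223: bracket 0.0000–0.0297 → index 0–50; slope 50/0.0297, offset 0.0223.
AQI = 0 + 50/0.0297·0.0223 ≈ 37.54 ⇒ 38.
Site B 0.0244: bracket 0.0000–0.0297 → index 0–50; slope 50/0.0297, offset 0.0244.
AQI = 0 + 50/0.0297·0.0244 ≈ 41.08 ⇒ 41.
AQIs: Site M=79, Site G=97, Site L=167, Site D=38, Site B=41. Site B (41) − Site G (97) = -56.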